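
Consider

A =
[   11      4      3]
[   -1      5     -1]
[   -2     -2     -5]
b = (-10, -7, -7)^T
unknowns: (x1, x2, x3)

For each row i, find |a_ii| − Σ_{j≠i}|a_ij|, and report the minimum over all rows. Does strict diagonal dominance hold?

row 1: |11| − (4+3) = 4
row 2: |5| − (1+1) = 3
row 3: |-5| − (2+2) = 1
minimum over rows = 1 → strictly diagonally dominant (convergence guaranteed)

1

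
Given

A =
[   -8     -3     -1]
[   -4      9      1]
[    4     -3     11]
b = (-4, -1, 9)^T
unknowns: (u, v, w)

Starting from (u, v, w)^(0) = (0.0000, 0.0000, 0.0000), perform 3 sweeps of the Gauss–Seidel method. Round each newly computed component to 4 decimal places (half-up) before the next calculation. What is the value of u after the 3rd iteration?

0.4223

Iteration 1:
  u = (-4 - (-3)·0.0000 - (-1)·0.0000) / (-8) = 0.5000
  v = (-1 - (-4)·0.5000 - (1)·0.0000) / (9) = 0.1111
  w = (9 - (4)·0.5000 - (-3)·0.1111) / (11) = 0.6667
Iteration 2:
  u = (-4 - (-3)·0.1111 - (-1)·0.6667) / (-8) = 0.3750
  v = (-1 - (-4)·0.3750 - (1)·0.6667) / (9) = -0.0185
  w = (9 - (4)·0.3750 - (-3)·-0.0185) / (11) = 0.6768
Iteration 3:
  u = (-4 - (-3)·-0.0185 - (-1)·0.6768) / (-8) = 0.4223
  v = (-1 - (-4)·0.4223 - (1)·0.6768) / (9) = 0.0014
  w = (9 - (4)·0.4223 - (-3)·0.0014) / (11) = 0.6650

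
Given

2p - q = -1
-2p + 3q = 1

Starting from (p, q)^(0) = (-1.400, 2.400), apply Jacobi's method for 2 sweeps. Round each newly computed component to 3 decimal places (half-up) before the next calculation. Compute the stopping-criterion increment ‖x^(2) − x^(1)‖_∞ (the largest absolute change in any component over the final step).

Iteration 1:
  p = (-1 - (-1)·2.400) / (2) = 0.700
  q = (1 - (-2)·-1.400) / (3) = -0.600
Iteration 2:
  p = (-1 - (-1)·-0.600) / (2) = -0.800
  q = (1 - (-2)·0.700) / (3) = 0.800
Change: (-1.500, 1.400) → max |·| = 1.500

1.500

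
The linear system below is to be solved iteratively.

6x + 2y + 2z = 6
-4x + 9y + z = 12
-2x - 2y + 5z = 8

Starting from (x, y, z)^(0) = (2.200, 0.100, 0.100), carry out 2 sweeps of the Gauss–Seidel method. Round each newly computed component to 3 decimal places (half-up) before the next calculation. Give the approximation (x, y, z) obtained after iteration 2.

(-0.468, 0.829, 1.744)

Iteration 1:
  x = (6 - (2)·0.100 - (2)·0.100) / (6) = 0.933
  y = (12 - (-4)·0.933 - (1)·0.100) / (9) = 1.737
  z = (8 - (-2)·0.933 - (-2)·1.737) / (5) = 2.668
Iteration 2:
  x = (6 - (2)·1.737 - (2)·2.668) / (6) = -0.468
  y = (12 - (-4)·-0.468 - (1)·2.668) / (9) = 0.829
  z = (8 - (-2)·-0.468 - (-2)·0.829) / (5) = 1.744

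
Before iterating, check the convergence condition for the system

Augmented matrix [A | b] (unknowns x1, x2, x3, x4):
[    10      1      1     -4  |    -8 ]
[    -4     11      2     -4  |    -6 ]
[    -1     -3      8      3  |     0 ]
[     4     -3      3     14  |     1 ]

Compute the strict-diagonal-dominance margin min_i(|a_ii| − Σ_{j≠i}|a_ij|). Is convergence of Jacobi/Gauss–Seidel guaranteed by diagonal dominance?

row 1: |10| − (1+1+4) = 4
row 2: |11| − (4+2+4) = 1
row 3: |8| − (1+3+3) = 1
row 4: |14| − (4+3+3) = 4
minimum over rows = 1 → strictly diagonally dominant (convergence guaranteed)

1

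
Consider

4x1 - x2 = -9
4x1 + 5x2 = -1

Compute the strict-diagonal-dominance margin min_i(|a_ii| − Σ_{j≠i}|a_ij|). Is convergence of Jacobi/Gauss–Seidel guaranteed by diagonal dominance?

row 1: |4| − (1) = 3
row 2: |5| − (4) = 1
minimum over rows = 1 → strictly diagonally dominant (convergence guaranteed)

1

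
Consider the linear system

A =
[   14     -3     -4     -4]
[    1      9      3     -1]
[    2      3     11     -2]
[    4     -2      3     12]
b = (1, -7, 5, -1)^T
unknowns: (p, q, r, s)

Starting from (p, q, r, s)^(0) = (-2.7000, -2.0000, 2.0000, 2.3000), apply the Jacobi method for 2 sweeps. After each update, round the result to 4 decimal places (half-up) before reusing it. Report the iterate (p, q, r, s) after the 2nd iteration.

(0.4216, -1.5128, 0.5355, -0.9992)

Iteration 1:
  p = (1 - (-3)·-2.0000 - (-4)·2.0000 - (-4)·2.3000) / (14) = 0.8714
  q = (-7 - (1)·-2.7000 - (3)·2.0000 - (-1)·2.3000) / (9) = -0.8889
  r = (5 - (2)·-2.7000 - (3)·-2.0000 - (-2)·2.3000) / (11) = 1.9091
  s = (-1 - (4)·-2.7000 - (-2)·-2.0000 - (3)·2.0000) / (12) = -0.0167
Iteration 2:
  p = (1 - (-3)·-0.8889 - (-4)·1.9091 - (-4)·-0.0167) / (14) = 0.4216
  q = (-7 - (1)·0.8714 - (3)·1.9091 - (-1)·-0.0167) / (9) = -1.5128
  r = (5 - (2)·0.8714 - (3)·-0.8889 - (-2)·-0.0167) / (11) = 0.5355
  s = (-1 - (4)·0.8714 - (-2)·-0.8889 - (3)·1.9091) / (12) = -0.9992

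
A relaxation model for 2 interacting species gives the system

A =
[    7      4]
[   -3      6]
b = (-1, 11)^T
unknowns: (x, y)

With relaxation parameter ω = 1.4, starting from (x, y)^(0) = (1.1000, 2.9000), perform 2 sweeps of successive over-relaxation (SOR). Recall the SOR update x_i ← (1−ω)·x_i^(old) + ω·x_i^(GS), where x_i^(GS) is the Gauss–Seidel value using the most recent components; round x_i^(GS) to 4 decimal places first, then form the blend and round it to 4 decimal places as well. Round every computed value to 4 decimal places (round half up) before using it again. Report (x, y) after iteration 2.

(1.5164, 3.8943)

Iteration 1:
  x: GS value = (-1 - (4)·2.9000) / (7) = -1.8000;  x ← (1−ω)·1.1000 + ω·-1.8000 = -2.9600
  y: GS value = (11 - (-3)·-2.9600) / (6) = 0.3533;  y ← (1−ω)·2.9000 + ω·0.3533 = -0.6654
Iteration 2:
  x: GS value = (-1 - (4)·-0.6654) / (7) = 0.2374;  x ← (1−ω)·-2.9600 + ω·0.2374 = 1.5164
  y: GS value = (11 - (-3)·1.5164) / (6) = 2.5915;  y ← (1−ω)·-0.6654 + ω·2.5915 = 3.8943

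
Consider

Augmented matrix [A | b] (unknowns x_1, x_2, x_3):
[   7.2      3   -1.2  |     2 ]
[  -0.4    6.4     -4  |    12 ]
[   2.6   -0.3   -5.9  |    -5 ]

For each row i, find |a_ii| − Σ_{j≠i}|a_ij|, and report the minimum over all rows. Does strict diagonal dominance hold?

2

row 1: |7.2| − (3+1.2) = 3
row 2: |6.4| − (0.4+4) = 2
row 3: |-5.9| − (2.6+0.3) = 3
minimum over rows = 2 → strictly diagonally dominant (convergence guaranteed)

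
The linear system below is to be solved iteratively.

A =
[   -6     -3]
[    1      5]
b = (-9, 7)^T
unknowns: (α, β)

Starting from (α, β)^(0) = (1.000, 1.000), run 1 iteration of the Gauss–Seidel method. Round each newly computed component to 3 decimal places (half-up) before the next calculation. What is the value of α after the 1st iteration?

1.000

Iteration 1:
  α = (-9 - (-3)·1.000) / (-6) = 1.000
  β = (7 - (1)·1.000) / (5) = 1.200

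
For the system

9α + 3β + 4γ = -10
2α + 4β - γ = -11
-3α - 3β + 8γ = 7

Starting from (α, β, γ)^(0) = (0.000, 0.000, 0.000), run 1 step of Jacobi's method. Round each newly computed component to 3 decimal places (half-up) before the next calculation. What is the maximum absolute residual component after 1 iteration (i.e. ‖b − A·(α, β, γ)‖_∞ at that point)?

Iteration 1:
  α = (-10 - (3)·0.000 - (4)·0.000) / (9) = -1.111
  β = (-11 - (2)·0.000 - (-1)·0.000) / (4) = -2.750
  γ = (7 - (-3)·0.000 - (-3)·0.000) / (8) = 0.875
Residual b − A·x = (4.749, 3.097, -11.583); ∞-norm = 11.583

11.583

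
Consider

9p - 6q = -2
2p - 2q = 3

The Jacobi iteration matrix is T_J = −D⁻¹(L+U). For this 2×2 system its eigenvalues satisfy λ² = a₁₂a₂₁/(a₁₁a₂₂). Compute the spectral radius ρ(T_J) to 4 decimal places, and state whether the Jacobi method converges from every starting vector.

a₁₂a₂₁/(a₁₁a₂₂) = (-6)·(2) / ((9)·(-2)) = 0.666667
ρ = √|0.666667| = √0.666667 = 0.8165
ρ < 1, so Jacobi converges

0.8165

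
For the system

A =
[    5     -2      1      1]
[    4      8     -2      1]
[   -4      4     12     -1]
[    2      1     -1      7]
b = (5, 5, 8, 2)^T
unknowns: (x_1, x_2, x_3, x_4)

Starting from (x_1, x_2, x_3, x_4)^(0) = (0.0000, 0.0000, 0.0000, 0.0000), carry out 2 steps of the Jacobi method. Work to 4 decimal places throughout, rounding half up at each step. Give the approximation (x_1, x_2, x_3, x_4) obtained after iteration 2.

Iteration 1:
  x_1 = (5 - (-2)·0.0000 - (1)·0.0000 - (1)·0.0000) / (5) = 1.0000
  x_2 = (5 - (4)·0.0000 - (-2)·0.0000 - (1)·0.0000) / (8) = 0.6250
  x_3 = (8 - (-4)·0.0000 - (4)·0.0000 - (-1)·0.0000) / (12) = 0.6667
  x_4 = (2 - (2)·0.0000 - (1)·0.0000 - (-1)·0.0000) / (7) = 0.2857
Iteration 2:
  x_1 = (5 - (-2)·0.6250 - (1)·0.6667 - (1)·0.2857) / (5) = 1.0595
  x_2 = (5 - (4)·1.0000 - (-2)·0.6667 - (1)·0.2857) / (8) = 0.2560
  x_3 = (8 - (-4)·1.0000 - (4)·0.6250 - (-1)·0.2857) / (12) = 0.8155
  x_4 = (2 - (2)·1.0000 - (1)·0.6250 - (-1)·0.6667) / (7) = 0.0060

(1.0595, 0.2560, 0.8155, 0.0060)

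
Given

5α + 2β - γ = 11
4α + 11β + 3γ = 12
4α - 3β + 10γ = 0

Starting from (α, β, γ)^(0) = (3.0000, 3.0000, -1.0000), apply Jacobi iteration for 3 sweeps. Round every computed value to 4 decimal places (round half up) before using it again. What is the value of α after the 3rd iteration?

1.7996

Iteration 1:
  α = (11 - (2)·3.0000 - (-1)·-1.0000) / (5) = 0.8000
  β = (12 - (4)·3.0000 - (3)·-1.0000) / (11) = 0.2727
  γ = (0 - (4)·3.0000 - (-3)·3.0000) / (10) = -0.3000
Iteration 2:
  α = (11 - (2)·0.2727 - (-1)·-0.3000) / (5) = 2.0309
  β = (12 - (4)·0.8000 - (3)·-0.3000) / (11) = 0.8818
  γ = (0 - (4)·0.8000 - (-3)·0.2727) / (10) = -0.2382
Iteration 3:
  α = (11 - (2)·0.8818 - (-1)·-0.2382) / (5) = 1.7996
  β = (12 - (4)·2.0309 - (3)·-0.2382) / (11) = 0.4174
  γ = (0 - (4)·2.0309 - (-3)·0.8818) / (10) = -0.5478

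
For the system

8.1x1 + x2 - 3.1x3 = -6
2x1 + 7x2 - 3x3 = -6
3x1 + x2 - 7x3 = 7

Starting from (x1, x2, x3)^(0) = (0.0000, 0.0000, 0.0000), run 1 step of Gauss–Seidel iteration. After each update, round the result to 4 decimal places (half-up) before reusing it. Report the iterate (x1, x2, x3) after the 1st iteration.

Iteration 1:
  x1 = (-6 - (1)·0.0000 - (-3.1)·0.0000) / (8.1) = -0.7407
  x2 = (-6 - (2)·-0.7407 - (-3)·0.0000) / (7) = -0.6455
  x3 = (7 - (3)·-0.7407 - (1)·-0.6455) / (-7) = -1.4097

(-0.7407, -0.6455, -1.4097)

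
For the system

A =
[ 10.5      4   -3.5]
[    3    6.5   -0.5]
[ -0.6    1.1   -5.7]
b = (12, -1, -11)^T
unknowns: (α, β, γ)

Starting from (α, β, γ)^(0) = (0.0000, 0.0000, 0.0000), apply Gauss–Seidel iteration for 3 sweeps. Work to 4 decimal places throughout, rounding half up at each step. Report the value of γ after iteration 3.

Iteration 1:
  α = (12 - (4)·0.0000 - (-3.5)·0.0000) / (10.5) = 1.1429
  β = (-1 - (3)·1.1429 - (-0.5)·0.0000) / (6.5) = -0.6813
  γ = (-11 - (-0.6)·1.1429 - (1.1)·-0.6813) / (-5.7) = 1.6780
Iteration 2:
  α = (12 - (4)·-0.6813 - (-3.5)·1.6780) / (10.5) = 1.9617
  β = (-1 - (3)·1.9617 - (-0.5)·1.6780) / (6.5) = -0.9302
  γ = (-11 - (-0.6)·1.9617 - (1.1)·-0.9302) / (-5.7) = 1.5438
Iteration 3:
  α = (12 - (4)·-0.9302 - (-3.5)·1.5438) / (10.5) = 2.0118
  β = (-1 - (3)·2.0118 - (-0.5)·1.5438) / (6.5) = -0.9636
  γ = (-11 - (-0.6)·2.0118 - (1.1)·-0.9636) / (-5.7) = 1.5321

1.5321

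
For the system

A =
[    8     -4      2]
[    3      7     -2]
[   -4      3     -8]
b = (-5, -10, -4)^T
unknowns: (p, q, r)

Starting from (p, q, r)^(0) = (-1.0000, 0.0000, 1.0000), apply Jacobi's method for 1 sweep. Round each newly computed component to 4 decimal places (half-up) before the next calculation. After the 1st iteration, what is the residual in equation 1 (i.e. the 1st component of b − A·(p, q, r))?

Iteration 1:
  p = (-5 - (-4)·0.0000 - (2)·1.0000) / (8) = -0.8750
  q = (-10 - (3)·-1.0000 - (-2)·1.0000) / (7) = -0.7143
  r = (-4 - (-4)·-1.0000 - (3)·0.0000) / (-8) = 1.0000
Residual b − A·x = (-2.8572, -0.3749, 2.6429)

-2.8572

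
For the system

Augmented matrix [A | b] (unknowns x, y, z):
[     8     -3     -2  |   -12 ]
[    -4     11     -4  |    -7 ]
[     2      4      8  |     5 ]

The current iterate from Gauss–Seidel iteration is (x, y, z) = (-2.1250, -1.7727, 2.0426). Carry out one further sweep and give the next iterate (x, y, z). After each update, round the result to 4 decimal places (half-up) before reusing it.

(-1.6541, -0.4951, 1.2861)

One sweep:
  x = (-12 - (-3)·-1.7727 - (-2)·2.0426) / (8) = -1.6541
  y = (-7 - (-4)·-1.6541 - (-4)·2.0426) / (11) = -0.4951
  z = (5 - (2)·-1.6541 - (4)·-0.4951) / (8) = 1.2861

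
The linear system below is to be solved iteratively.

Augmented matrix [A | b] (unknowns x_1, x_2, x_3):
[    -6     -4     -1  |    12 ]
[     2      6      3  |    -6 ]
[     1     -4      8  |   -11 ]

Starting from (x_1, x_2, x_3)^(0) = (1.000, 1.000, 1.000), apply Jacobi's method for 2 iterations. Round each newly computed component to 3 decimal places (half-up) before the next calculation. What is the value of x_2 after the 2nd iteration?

Iteration 1:
  x_1 = (12 - (-4)·1.000 - (-1)·1.000) / (-6) = -2.833
  x_2 = (-6 - (2)·1.000 - (3)·1.000) / (6) = -1.833
  x_3 = (-11 - (1)·1.000 - (-4)·1.000) / (8) = -1.000
Iteration 2:
  x_1 = (12 - (-4)·-1.833 - (-1)·-1.000) / (-6) = -0.611
  x_2 = (-6 - (2)·-2.833 - (3)·-1.000) / (6) = 0.444
  x_3 = (-11 - (1)·-2.833 - (-4)·-1.833) / (8) = -1.937

0.444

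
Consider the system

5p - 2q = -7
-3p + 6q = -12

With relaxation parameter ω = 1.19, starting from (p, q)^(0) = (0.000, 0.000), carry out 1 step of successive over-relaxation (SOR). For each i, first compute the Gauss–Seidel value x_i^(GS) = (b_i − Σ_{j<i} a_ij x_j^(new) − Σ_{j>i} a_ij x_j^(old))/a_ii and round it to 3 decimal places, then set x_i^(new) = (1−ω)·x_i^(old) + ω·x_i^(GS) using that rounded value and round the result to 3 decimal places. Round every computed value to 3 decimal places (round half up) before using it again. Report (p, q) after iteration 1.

Iteration 1:
  p: GS value = (-7 - (-2)·0.000) / (5) = -1.400;  p ← (1−ω)·0.000 + ω·-1.400 = -1.666
  q: GS value = (-12 - (-3)·-1.666) / (6) = -2.833;  q ← (1−ω)·0.000 + ω·-2.833 = -3.371

(-1.666, -3.371)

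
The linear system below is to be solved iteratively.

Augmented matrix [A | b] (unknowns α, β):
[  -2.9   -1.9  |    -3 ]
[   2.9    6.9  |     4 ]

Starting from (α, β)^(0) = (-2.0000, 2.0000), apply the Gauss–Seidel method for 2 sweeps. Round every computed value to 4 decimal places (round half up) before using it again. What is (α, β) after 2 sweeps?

Iteration 1:
  α = (-3 - (-1.9)·2.0000) / (-2.9) = -0.2759
  β = (4 - (2.9)·-0.2759) / (6.9) = 0.6957
Iteration 2:
  α = (-3 - (-1.9)·0.6957) / (-2.9) = 0.5787
  β = (4 - (2.9)·0.5787) / (6.9) = 0.3365

(0.5787, 0.3365)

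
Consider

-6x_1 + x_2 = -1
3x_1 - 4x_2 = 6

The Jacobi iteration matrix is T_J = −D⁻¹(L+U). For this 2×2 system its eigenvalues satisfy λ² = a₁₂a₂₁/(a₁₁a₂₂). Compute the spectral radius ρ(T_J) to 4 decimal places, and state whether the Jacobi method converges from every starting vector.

0.3536

a₁₂a₂₁/(a₁₁a₂₂) = (1)·(3) / ((-6)·(-4)) = 0.125000
ρ = √|0.125000| = √0.125000 = 0.3536
ρ < 1, so Jacobi converges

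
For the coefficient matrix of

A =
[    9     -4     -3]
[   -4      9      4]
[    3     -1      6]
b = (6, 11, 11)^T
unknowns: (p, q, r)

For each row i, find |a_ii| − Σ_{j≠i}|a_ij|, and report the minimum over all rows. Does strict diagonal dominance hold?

1

row 1: |9| − (4+3) = 2
row 2: |9| − (4+4) = 1
row 3: |6| − (3+1) = 2
minimum over rows = 1 → strictly diagonally dominant (convergence guaranteed)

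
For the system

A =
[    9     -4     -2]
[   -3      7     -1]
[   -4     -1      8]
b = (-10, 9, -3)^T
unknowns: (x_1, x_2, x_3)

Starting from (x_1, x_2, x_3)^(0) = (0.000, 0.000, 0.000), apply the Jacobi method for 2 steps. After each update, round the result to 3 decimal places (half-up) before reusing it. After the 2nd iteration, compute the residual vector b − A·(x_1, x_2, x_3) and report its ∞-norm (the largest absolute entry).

Iteration 1:
  x_1 = (-10 - (-4)·0.000 - (-2)·0.000) / (9) = -1.111
  x_2 = (9 - (-3)·0.000 - (-1)·0.000) / (7) = 1.286
  x_3 = (-3 - (-4)·0.000 - (-1)·0.000) / (8) = -0.375
Iteration 2:
  x_1 = (-10 - (-4)·1.286 - (-2)·-0.375) / (9) = -0.623
  x_2 = (9 - (-3)·-1.111 - (-1)·-0.375) / (7) = 0.756
  x_3 = (-3 - (-4)·-1.111 - (-1)·1.286) / (8) = -0.770
Residual b − A·x = (-2.909, 1.069, 1.424); ∞-norm = 2.909

2.909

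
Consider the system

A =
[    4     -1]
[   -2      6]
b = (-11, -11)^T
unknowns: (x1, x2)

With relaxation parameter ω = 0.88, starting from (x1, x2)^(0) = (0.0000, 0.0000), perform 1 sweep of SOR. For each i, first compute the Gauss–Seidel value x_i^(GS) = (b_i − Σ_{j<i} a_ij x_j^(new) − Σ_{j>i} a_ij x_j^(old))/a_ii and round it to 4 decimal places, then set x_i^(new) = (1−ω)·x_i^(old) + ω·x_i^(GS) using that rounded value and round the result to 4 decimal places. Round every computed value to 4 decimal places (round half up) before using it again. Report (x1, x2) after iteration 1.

(-2.4200, -2.3232)

Iteration 1:
  x1: GS value = (-11 - (-1)·0.0000) / (4) = -2.7500;  x1 ← (1−ω)·0.0000 + ω·-2.7500 = -2.4200
  x2: GS value = (-11 - (-2)·-2.4200) / (6) = -2.6400;  x2 ← (1−ω)·0.0000 + ω·-2.6400 = -2.3232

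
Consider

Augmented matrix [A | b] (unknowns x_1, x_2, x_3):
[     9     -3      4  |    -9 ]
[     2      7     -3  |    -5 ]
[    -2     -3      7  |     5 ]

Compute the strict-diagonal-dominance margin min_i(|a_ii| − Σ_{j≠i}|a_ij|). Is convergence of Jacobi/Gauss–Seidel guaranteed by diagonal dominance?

2

row 1: |9| − (3+4) = 2
row 2: |7| − (2+3) = 2
row 3: |7| − (2+3) = 2
minimum over rows = 2 → strictly diagonally dominant (convergence guaranteed)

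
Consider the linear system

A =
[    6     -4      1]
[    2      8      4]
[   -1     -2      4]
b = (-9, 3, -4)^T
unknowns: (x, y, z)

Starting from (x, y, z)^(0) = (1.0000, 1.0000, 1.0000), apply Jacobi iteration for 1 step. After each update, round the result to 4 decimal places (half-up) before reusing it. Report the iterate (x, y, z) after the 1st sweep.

Iteration 1:
  x = (-9 - (-4)·1.0000 - (1)·1.0000) / (6) = -1.0000
  y = (3 - (2)·1.0000 - (4)·1.0000) / (8) = -0.3750
  z = (-4 - (-1)·1.0000 - (-2)·1.0000) / (4) = -0.2500

(-1.0000, -0.3750, -0.2500)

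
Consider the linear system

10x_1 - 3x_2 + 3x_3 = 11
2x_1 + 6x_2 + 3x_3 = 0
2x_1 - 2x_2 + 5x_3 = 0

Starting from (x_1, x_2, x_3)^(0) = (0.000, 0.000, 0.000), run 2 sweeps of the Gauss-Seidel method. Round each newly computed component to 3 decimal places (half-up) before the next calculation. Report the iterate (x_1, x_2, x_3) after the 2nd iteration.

Iteration 1:
  x_1 = (11 - (-3)·0.000 - (3)·0.000) / (10) = 1.100
  x_2 = (0 - (2)·1.100 - (3)·0.000) / (6) = -0.367
  x_3 = (0 - (2)·1.100 - (-2)·-0.367) / (5) = -0.587
Iteration 2:
  x_1 = (11 - (-3)·-0.367 - (3)·-0.587) / (10) = 1.166
  x_2 = (0 - (2)·1.166 - (3)·-0.587) / (6) = -0.095
  x_3 = (0 - (2)·1.166 - (-2)·-0.095) / (5) = -0.504

(1.166, -0.095, -0.504)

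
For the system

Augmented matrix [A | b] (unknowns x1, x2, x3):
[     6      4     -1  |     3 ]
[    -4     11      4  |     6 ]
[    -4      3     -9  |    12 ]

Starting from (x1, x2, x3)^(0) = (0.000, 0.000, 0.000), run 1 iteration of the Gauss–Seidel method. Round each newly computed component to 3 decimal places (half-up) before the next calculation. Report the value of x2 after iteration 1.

Iteration 1:
  x1 = (3 - (4)·0.000 - (-1)·0.000) / (6) = 0.500
  x2 = (6 - (-4)·0.500 - (4)·0.000) / (11) = 0.727
  x3 = (12 - (-4)·0.500 - (3)·0.727) / (-9) = -1.313

0.727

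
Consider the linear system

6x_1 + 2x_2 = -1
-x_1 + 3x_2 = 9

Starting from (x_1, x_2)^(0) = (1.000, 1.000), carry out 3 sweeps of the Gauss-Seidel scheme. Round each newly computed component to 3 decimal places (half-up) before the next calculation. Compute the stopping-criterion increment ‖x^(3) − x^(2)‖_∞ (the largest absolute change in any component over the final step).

Iteration 1:
  x_1 = (-1 - (2)·1.000) / (6) = -0.500
  x_2 = (9 - (-1)·-0.500) / (3) = 2.833
Iteration 2:
  x_1 = (-1 - (2)·2.833) / (6) = -1.111
  x_2 = (9 - (-1)·-1.111) / (3) = 2.630
Iteration 3:
  x_1 = (-1 - (2)·2.630) / (6) = -1.043
  x_2 = (9 - (-1)·-1.043) / (3) = 2.652
Change: (0.068, 0.022) → max |·| = 0.068

0.068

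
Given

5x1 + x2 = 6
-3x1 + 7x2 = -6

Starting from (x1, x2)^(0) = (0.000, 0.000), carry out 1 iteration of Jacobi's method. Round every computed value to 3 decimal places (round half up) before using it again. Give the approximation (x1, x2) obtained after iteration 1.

(1.200, -0.857)

Iteration 1:
  x1 = (6 - (1)·0.000) / (5) = 1.200
  x2 = (-6 - (-3)·0.000) / (7) = -0.857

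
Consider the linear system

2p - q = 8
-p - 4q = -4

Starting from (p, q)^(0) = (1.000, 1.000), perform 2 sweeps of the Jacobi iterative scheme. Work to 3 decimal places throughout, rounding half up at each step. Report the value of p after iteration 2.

4.375

Iteration 1:
  p = (8 - (-1)·1.000) / (2) = 4.500
  q = (-4 - (-1)·1.000) / (-4) = 0.750
Iteration 2:
  p = (8 - (-1)·0.750) / (2) = 4.375
  q = (-4 - (-1)·4.500) / (-4) = -0.125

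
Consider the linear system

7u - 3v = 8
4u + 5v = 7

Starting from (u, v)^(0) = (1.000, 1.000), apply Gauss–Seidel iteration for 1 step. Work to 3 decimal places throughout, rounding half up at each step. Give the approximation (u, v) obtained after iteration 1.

Iteration 1:
  u = (8 - (-3)·1.000) / (7) = 1.571
  v = (7 - (4)·1.571) / (5) = 0.143

(1.571, 0.143)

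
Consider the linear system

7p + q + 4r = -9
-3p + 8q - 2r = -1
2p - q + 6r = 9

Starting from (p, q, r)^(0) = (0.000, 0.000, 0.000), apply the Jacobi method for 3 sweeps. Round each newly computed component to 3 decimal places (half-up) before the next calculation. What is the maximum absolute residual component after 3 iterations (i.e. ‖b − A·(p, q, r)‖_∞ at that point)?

Iteration 1:
  p = (-9 - (1)·0.000 - (4)·0.000) / (7) = -1.286
  q = (-1 - (-3)·0.000 - (-2)·0.000) / (8) = -0.125
  r = (9 - (2)·0.000 - (-1)·0.000) / (6) = 1.500
Iteration 2:
  p = (-9 - (1)·-0.125 - (4)·1.500) / (7) = -2.125
  q = (-1 - (-3)·-1.286 - (-2)·1.500) / (8) = -0.232
  r = (9 - (2)·-1.286 - (-1)·-0.125) / (6) = 1.908
Iteration 3:
  p = (-9 - (1)·-0.232 - (4)·1.908) / (7) = -2.343
  q = (-1 - (-3)·-2.125 - (-2)·1.908) / (8) = -0.445
  r = (9 - (2)·-2.125 - (-1)·-0.232) / (6) = 2.170
Residual b − A·x = (-0.834, -0.129, 0.221); ∞-norm = 0.834

0.834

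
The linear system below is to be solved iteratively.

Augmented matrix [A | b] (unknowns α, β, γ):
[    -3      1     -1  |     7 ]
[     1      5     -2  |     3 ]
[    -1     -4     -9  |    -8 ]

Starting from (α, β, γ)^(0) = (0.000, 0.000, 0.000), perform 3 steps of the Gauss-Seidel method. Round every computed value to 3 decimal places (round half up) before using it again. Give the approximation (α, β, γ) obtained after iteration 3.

Iteration 1:
  α = (7 - (1)·0.000 - (-1)·0.000) / (-3) = -2.333
  β = (3 - (1)·-2.333 - (-2)·0.000) / (5) = 1.067
  γ = (-8 - (-1)·-2.333 - (-4)·1.067) / (-9) = 0.674
Iteration 2:
  α = (7 - (1)·1.067 - (-1)·0.674) / (-3) = -2.202
  β = (3 - (1)·-2.202 - (-2)·0.674) / (5) = 1.310
  γ = (-8 - (-1)·-2.202 - (-4)·1.310) / (-9) = 0.551
Iteration 3:
  α = (7 - (1)·1.310 - (-1)·0.551) / (-3) = -2.080
  β = (3 - (1)·-2.080 - (-2)·0.551) / (5) = 1.236
  γ = (-8 - (-1)·-2.080 - (-4)·1.236) / (-9) = 0.571

(-2.080, 1.236, 0.571)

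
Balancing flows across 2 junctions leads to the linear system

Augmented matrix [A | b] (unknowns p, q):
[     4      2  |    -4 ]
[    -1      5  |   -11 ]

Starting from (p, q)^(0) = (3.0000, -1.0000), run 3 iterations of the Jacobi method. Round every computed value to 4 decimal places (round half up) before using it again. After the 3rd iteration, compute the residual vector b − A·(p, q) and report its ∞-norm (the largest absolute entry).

Iteration 1:
  p = (-4 - (2)·-1.0000) / (4) = -0.5000
  q = (-11 - (-1)·3.0000) / (5) = -1.6000
Iteration 2:
  p = (-4 - (2)·-1.6000) / (4) = -0.2000
  q = (-11 - (-1)·-0.5000) / (5) = -2.3000
Iteration 3:
  p = (-4 - (2)·-2.3000) / (4) = 0.1500
  q = (-11 - (-1)·-0.2000) / (5) = -2.2400
Residual b − A·x = (-0.1200, 0.3500); ∞-norm = 0.3500

0.3500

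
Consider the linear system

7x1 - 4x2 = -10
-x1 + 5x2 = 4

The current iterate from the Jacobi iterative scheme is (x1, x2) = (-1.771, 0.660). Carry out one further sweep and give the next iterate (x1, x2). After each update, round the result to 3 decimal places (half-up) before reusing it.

One sweep:
  x1 = (-10 - (-4)·0.660) / (7) = -1.051
  x2 = (4 - (-1)·-1.771) / (5) = 0.446

(-1.051, 0.446)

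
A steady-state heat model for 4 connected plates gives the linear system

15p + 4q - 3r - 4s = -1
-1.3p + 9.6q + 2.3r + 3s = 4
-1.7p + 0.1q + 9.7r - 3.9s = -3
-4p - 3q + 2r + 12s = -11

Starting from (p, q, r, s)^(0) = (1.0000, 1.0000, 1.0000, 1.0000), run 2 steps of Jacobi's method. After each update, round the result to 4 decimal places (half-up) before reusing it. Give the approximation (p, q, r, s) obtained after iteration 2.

Iteration 1:
  p = (-1 - (4)·1.0000 - (-3)·1.0000 - (-4)·1.0000) / (15) = 0.1333
  q = (4 - (-1.3)·1.0000 - (2.3)·1.0000 - (3)·1.0000) / (9.6) = 0.0000
  r = (-3 - (-1.7)·1.0000 - (0.1)·1.0000 - (-3.9)·1.0000) / (9.7) = 0.2577
  s = (-11 - (-4)·1.0000 - (-3)·1.0000 - (2)·1.0000) / (12) = -0.5000
Iteration 2:
  p = (-1 - (4)·0.0000 - (-3)·0.2577 - (-4)·-0.5000) / (15) = -0.1485
  q = (4 - (-1.3)·0.1333 - (2.3)·0.2577 - (3)·-0.5000) / (9.6) = 0.5292
  r = (-3 - (-1.7)·0.1333 - (0.1)·0.0000 - (-3.9)·-0.5000) / (9.7) = -0.4869
  s = (-11 - (-4)·0.1333 - (-3)·0.0000 - (2)·0.2577) / (12) = -0.9152

(-0.1485, 0.5292, -0.4869, -0.9152)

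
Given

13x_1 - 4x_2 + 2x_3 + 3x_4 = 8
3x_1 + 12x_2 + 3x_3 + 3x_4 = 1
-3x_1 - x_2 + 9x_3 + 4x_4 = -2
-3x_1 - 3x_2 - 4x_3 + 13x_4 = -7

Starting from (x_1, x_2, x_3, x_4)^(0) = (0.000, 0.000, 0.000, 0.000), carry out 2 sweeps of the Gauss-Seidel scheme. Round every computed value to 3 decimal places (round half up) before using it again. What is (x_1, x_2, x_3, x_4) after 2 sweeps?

(0.695, 0.021, 0.198, -0.312)

Iteration 1:
  x_1 = (8 - (-4)·0.000 - (2)·0.000 - (3)·0.000) / (13) = 0.615
  x_2 = (1 - (3)·0.615 - (3)·0.000 - (3)·0.000) / (12) = -0.070
  x_3 = (-2 - (-3)·0.615 - (-1)·-0.070 - (4)·0.000) / (9) = -0.025
  x_4 = (-7 - (-3)·0.615 - (-3)·-0.070 - (-4)·-0.025) / (13) = -0.420
Iteration 2:
  x_1 = (8 - (-4)·-0.070 - (2)·-0.025 - (3)·-0.420) / (13) = 0.695
  x_2 = (1 - (3)·0.695 - (3)·-0.025 - (3)·-0.420) / (12) = 0.021
  x_3 = (-2 - (-3)·0.695 - (-1)·0.021 - (4)·-0.420) / (9) = 0.198
  x_4 = (-7 - (-3)·0.695 - (-3)·0.021 - (-4)·0.198) / (13) = -0.312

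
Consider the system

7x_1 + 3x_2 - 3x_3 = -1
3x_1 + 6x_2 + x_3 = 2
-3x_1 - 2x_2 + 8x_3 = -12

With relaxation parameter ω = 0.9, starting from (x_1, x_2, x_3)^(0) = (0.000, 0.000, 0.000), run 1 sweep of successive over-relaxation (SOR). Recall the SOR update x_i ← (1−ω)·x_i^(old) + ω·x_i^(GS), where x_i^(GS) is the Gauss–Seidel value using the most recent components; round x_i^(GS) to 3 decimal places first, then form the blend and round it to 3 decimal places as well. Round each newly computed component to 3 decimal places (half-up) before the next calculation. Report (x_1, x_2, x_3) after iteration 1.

Iteration 1:
  x_1: GS value = (-1 - (3)·0.000 - (-3)·0.000) / (7) = -0.143;  x_1 ← (1−ω)·0.000 + ω·-0.143 = -0.129
  x_2: GS value = (2 - (3)·-0.129 - (1)·0.000) / (6) = 0.398;  x_2 ← (1−ω)·0.000 + ω·0.398 = 0.358
  x_3: GS value = (-12 - (-3)·-0.129 - (-2)·0.358) / (8) = -1.459;  x_3 ← (1−ω)·0.000 + ω·-1.459 = -1.313

(-0.129, 0.358, -1.313)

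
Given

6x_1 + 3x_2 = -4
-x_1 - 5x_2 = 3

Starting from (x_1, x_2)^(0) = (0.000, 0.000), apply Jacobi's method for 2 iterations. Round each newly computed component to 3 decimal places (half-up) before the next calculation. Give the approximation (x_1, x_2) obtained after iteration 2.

Iteration 1:
  x_1 = (-4 - (3)·0.000) / (6) = -0.667
  x_2 = (3 - (-1)·0.000) / (-5) = -0.600
Iteration 2:
  x_1 = (-4 - (3)·-0.600) / (6) = -0.367
  x_2 = (3 - (-1)·-0.667) / (-5) = -0.467

(-0.367, -0.467)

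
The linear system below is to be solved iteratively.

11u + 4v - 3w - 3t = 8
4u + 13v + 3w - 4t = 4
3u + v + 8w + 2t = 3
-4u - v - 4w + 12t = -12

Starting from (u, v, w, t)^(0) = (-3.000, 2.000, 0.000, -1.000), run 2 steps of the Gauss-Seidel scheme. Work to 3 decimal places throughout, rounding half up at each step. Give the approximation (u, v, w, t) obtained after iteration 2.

Iteration 1:
  u = (8 - (4)·2.000 - (-3)·0.000 - (-3)·-1.000) / (11) = -0.273
  v = (4 - (4)·-0.273 - (3)·0.000 - (-4)·-1.000) / (13) = 0.084
  w = (3 - (3)·-0.273 - (1)·0.084 - (2)·-1.000) / (8) = 0.717
  t = (-12 - (-4)·-0.273 - (-1)·0.084 - (-4)·0.717) / (12) = -0.845
Iteration 2:
  u = (8 - (4)·0.084 - (-3)·0.717 - (-3)·-0.845) / (11) = 0.662
  v = (4 - (4)·0.662 - (3)·0.717 - (-4)·-0.845) / (13) = -0.321
  w = (3 - (3)·0.662 - (1)·-0.321 - (2)·-0.845) / (8) = 0.378
  t = (-12 - (-4)·0.662 - (-1)·-0.321 - (-4)·0.378) / (12) = -0.680

(0.662, -0.321, 0.378, -0.680)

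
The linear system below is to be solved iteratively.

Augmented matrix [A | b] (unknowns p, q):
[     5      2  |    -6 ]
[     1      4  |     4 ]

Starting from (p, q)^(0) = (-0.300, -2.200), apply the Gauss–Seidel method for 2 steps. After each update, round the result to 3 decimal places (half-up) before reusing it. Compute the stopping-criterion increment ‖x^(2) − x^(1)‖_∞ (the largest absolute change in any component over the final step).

Iteration 1:
  p = (-6 - (2)·-2.200) / (5) = -0.320
  q = (4 - (1)·-0.320) / (4) = 1.080
Iteration 2:
  p = (-6 - (2)·1.080) / (5) = -1.632
  q = (4 - (1)·-1.632) / (4) = 1.408
Change: (-1.312, 0.328) → max |·| = 1.312

1.312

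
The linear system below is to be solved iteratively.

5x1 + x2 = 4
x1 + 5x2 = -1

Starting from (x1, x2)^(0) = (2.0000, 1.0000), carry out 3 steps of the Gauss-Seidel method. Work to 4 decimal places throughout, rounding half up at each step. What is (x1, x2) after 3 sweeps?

(0.8746, -0.3749)

Iteration 1:
  x1 = (4 - (1)·1.0000) / (5) = 0.6000
  x2 = (-1 - (1)·0.6000) / (5) = -0.3200
Iteration 2:
  x1 = (4 - (1)·-0.3200) / (5) = 0.8640
  x2 = (-1 - (1)·0.8640) / (5) = -0.3728
Iteration 3:
  x1 = (4 - (1)·-0.3728) / (5) = 0.8746
  x2 = (-1 - (1)·0.8746) / (5) = -0.3749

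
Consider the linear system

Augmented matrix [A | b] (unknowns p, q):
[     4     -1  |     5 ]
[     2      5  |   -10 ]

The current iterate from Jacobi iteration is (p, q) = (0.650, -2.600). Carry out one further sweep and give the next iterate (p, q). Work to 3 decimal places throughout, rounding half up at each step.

(0.600, -2.260)

One sweep:
  p = (5 - (-1)·-2.600) / (4) = 0.600
  q = (-10 - (2)·0.650) / (5) = -2.260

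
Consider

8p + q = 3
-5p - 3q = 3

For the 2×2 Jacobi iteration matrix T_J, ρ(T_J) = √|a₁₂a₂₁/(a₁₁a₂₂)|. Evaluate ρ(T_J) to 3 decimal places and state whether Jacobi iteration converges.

0.456

a₁₂a₂₁/(a₁₁a₂₂) = (1)·(-5) / ((8)·(-3)) = 0.208333
ρ = √|0.208333| = √0.208333 = 0.456
ρ < 1, so Jacobi converges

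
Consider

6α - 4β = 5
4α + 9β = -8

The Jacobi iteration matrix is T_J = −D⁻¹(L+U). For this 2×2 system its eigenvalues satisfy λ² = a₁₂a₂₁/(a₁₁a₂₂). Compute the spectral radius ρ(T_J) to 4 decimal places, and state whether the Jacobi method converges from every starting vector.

a₁₂a₂₁/(a₁₁a₂₂) = (-4)·(4) / ((6)·(9)) = -0.296296
ρ = √|-0.296296| = √0.296296 = 0.5443
ρ < 1, so Jacobi converges

0.5443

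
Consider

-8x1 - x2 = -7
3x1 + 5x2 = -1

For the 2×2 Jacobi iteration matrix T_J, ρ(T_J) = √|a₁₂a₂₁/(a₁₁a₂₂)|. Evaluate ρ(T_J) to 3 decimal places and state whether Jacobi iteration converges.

a₁₂a₂₁/(a₁₁a₂₂) = (-1)·(3) / ((-8)·(5)) = 0.075000
ρ = √|0.075000| = √0.075000 = 0.274
ρ < 1, so Jacobi converges

0.274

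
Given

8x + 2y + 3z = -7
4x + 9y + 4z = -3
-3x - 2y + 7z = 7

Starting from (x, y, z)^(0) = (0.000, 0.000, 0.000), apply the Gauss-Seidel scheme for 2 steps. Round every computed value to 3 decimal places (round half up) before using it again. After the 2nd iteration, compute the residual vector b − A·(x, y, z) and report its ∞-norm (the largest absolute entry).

0.815

Iteration 1:
  x = (-7 - (2)·0.000 - (3)·0.000) / (8) = -0.875
  y = (-3 - (4)·-0.875 - (4)·0.000) / (9) = 0.056
  z = (7 - (-3)·-0.875 - (-2)·0.056) / (7) = 0.641
Iteration 2:
  x = (-7 - (2)·0.056 - (3)·0.641) / (8) = -1.129
  y = (-3 - (4)·-1.129 - (4)·0.641) / (9) = -0.116
  z = (7 - (-3)·-1.129 - (-2)·-0.116) / (7) = 0.483
Residual b − A·x = (0.815, 0.628, 0.000); ∞-norm = 0.815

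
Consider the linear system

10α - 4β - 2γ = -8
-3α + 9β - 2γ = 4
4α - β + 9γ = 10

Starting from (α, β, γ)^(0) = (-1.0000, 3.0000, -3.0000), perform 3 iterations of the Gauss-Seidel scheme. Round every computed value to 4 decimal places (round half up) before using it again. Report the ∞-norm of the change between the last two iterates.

0.3661

Iteration 1:
  α = (-8 - (-4)·3.0000 - (-2)·-3.0000) / (10) = -0.2000
  β = (4 - (-3)·-0.2000 - (-2)·-3.0000) / (9) = -0.2889
  γ = (10 - (4)·-0.2000 - (-1)·-0.2889) / (9) = 1.1679
Iteration 2:
  α = (-8 - (-4)·-0.2889 - (-2)·1.1679) / (10) = -0.6820
  β = (4 - (-3)·-0.6820 - (-2)·1.1679) / (9) = 0.4766
  γ = (10 - (4)·-0.6820 - (-1)·0.4766) / (9) = 1.4672
Iteration 3:
  α = (-8 - (-4)·0.4766 - (-2)·1.4672) / (10) = -0.3159
  β = (4 - (-3)·-0.3159 - (-2)·1.4672) / (9) = 0.6652
  γ = (10 - (4)·-0.3159 - (-1)·0.6652) / (9) = 1.3254
Change: (0.3661, 0.1886, -0.1418) → max |·| = 0.3661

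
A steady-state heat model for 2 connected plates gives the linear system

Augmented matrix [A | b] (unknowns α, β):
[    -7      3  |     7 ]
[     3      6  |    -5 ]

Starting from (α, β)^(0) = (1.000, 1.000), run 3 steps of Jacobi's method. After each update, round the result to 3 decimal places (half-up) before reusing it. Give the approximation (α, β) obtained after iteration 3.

(-1.235, -0.048)

Iteration 1:
  α = (7 - (3)·1.000) / (-7) = -0.571
  β = (-5 - (3)·1.000) / (6) = -1.333
Iteration 2:
  α = (7 - (3)·-1.333) / (-7) = -1.571
  β = (-5 - (3)·-0.571) / (6) = -0.548
Iteration 3:
  α = (7 - (3)·-0.548) / (-7) = -1.235
  β = (-5 - (3)·-1.571) / (6) = -0.048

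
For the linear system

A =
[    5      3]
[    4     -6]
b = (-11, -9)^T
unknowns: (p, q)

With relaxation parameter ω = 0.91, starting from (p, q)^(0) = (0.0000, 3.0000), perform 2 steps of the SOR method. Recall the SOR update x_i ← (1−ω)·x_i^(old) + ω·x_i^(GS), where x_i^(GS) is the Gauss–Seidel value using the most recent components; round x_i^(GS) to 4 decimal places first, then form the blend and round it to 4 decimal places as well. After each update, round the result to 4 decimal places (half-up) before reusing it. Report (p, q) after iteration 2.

(-2.0166, 0.0900)

Iteration 1:
  p: GS value = (-11 - (3)·3.0000) / (5) = -4.0000;  p ← (1−ω)·0.0000 + ω·-4.0000 = -3.6400
  q: GS value = (-9 - (4)·-3.6400) / (-6) = -0.9267;  q ← (1−ω)·3.0000 + ω·-0.9267 = -0.5733
Iteration 2:
  p: GS value = (-11 - (3)·-0.5733) / (5) = -1.8560;  p ← (1−ω)·-3.6400 + ω·-1.8560 = -2.0166
  q: GS value = (-9 - (4)·-2.0166) / (-6) = 0.1556;  q ← (1−ω)·-0.5733 + ω·0.1556 = 0.0900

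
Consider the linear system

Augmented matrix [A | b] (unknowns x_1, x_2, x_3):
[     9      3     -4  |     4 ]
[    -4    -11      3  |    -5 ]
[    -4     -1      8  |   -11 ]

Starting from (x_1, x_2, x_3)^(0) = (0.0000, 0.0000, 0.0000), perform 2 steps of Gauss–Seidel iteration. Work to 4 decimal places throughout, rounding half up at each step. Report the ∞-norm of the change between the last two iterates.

0.5937

Iteration 1:
  x_1 = (4 - (3)·0.0000 - (-4)·0.0000) / (9) = 0.4444
  x_2 = (-5 - (-4)·0.4444 - (3)·0.0000) / (-11) = 0.2929
  x_3 = (-11 - (-4)·0.4444 - (-1)·0.2929) / (8) = -1.1162
Iteration 2:
  x_1 = (4 - (3)·0.2929 - (-4)·-1.1162) / (9) = -0.1493
  x_2 = (-5 - (-4)·-0.1493 - (3)·-1.1162) / (-11) = 0.2044
  x_3 = (-11 - (-4)·-0.1493 - (-1)·0.2044) / (8) = -1.4241
Change: (-0.5937, -0.0885, -0.3079) → max |·| = 0.5937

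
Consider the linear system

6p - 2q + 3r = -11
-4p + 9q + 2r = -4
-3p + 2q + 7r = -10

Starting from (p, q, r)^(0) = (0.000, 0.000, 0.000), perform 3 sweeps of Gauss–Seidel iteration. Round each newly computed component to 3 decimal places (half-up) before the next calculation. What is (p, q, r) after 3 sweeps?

Iteration 1:
  p = (-11 - (-2)·0.000 - (3)·0.000) / (6) = -1.833
  q = (-4 - (-4)·-1.833 - (2)·0.000) / (9) = -1.259
  r = (-10 - (-3)·-1.833 - (2)·-1.259) / (7) = -1.854
Iteration 2:
  p = (-11 - (-2)·-1.259 - (3)·-1.854) / (6) = -1.326
  q = (-4 - (-4)·-1.326 - (2)·-1.854) / (9) = -0.622
  r = (-10 - (-3)·-1.326 - (2)·-0.622) / (7) = -1.819
Iteration 3:
  p = (-11 - (-2)·-0.622 - (3)·-1.819) / (6) = -1.131
  q = (-4 - (-4)·-1.131 - (2)·-1.819) / (9) = -0.543
  r = (-10 - (-3)·-1.131 - (2)·-0.543) / (7) = -1.758

(-1.131, -0.543, -1.758)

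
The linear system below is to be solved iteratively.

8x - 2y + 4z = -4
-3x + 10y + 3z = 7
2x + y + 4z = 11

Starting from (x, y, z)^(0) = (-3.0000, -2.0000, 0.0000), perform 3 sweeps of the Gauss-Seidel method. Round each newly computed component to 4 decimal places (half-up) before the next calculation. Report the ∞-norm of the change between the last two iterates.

0.7078

Iteration 1:
  x = (-4 - (-2)·-2.0000 - (4)·0.0000) / (8) = -1.0000
  y = (7 - (-3)·-1.0000 - (3)·0.0000) / (10) = 0.4000
  z = (11 - (2)·-1.0000 - (1)·0.4000) / (4) = 3.1500
Iteration 2:
  x = (-4 - (-2)·0.4000 - (4)·3.1500) / (8) = -1.9750
  y = (7 - (-3)·-1.9750 - (3)·3.1500) / (10) = -0.8375
  z = (11 - (2)·-1.9750 - (1)·-0.8375) / (4) = 3.9469
Iteration 3:
  x = (-4 - (-2)·-0.8375 - (4)·3.9469) / (8) = -2.6828
  y = (7 - (-3)·-2.6828 - (3)·3.9469) / (10) = -1.2889
  z = (11 - (2)·-2.6828 - (1)·-1.2889) / (4) = 4.4136
Change: (-0.7078, -0.4514, 0.4667) → max |·| = 0.7078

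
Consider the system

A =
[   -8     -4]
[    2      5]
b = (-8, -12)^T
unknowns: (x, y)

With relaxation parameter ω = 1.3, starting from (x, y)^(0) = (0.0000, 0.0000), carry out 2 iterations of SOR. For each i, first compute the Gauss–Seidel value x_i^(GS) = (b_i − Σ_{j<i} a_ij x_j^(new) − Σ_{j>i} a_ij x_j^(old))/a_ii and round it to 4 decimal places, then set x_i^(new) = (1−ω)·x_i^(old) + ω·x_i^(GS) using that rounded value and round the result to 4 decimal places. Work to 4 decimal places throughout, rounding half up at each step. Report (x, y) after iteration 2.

Iteration 1:
  x: GS value = (-8 - (-4)·0.0000) / (-8) = 1.0000;  x ← (1−ω)·0.0000 + ω·1.0000 = 1.3000
  y: GS value = (-12 - (2)·1.3000) / (5) = -2.9200;  y ← (1−ω)·0.0000 + ω·-2.9200 = -3.7960
Iteration 2:
  x: GS value = (-8 - (-4)·-3.7960) / (-8) = 2.8980;  x ← (1−ω)·1.3000 + ω·2.8980 = 3.3774
  y: GS value = (-12 - (2)·3.3774) / (5) = -3.7510;  y ← (1−ω)·-3.7960 + ω·-3.7510 = -3.7375

(3.3774, -3.7375)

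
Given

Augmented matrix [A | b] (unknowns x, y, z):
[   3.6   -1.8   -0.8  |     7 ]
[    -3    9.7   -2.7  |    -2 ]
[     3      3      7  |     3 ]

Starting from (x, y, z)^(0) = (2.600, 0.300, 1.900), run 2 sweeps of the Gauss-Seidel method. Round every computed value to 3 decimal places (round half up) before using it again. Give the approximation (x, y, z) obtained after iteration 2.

(2.246, 0.176, -0.609)

Iteration 1:
  x = (7 - (-1.8)·0.300 - (-0.8)·1.900) / (3.6) = 2.517
  y = (-2 - (-3)·2.517 - (-2.7)·1.900) / (9.7) = 1.101
  z = (3 - (3)·2.517 - (3)·1.101) / (7) = -1.122
Iteration 2:
  x = (7 - (-1.8)·1.101 - (-0.8)·-1.122) / (3.6) = 2.246
  y = (-2 - (-3)·2.246 - (-2.7)·-1.122) / (9.7) = 0.176
  z = (3 - (3)·2.246 - (3)·0.176) / (7) = -0.609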